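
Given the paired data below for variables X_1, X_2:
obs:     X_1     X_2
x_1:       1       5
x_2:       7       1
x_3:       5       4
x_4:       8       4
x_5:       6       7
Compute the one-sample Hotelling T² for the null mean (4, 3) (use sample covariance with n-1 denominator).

Step 1 — sample mean vector:
  mean(X_1) = (1 + 7 + 5 + 8 + 6) / 5 = 27/5 = 5.4
  mean(X_2) = (5 + 1 + 4 + 4 + 7) / 5 = 21/5 = 4.2
  x̄ = (5.4, 4.2),  deviation x̄ - mu_0 = (5.4, 4.2) - (4, 3) = (1.4, 1.2).

Step 2 — sample covariance matrix, S[i,j] = (1/(n-1)) · Σ_k (x_{k,i} - mean_i) · (x_{k,j} - mean_j), divisor n-1 = 4:
  S[X_1,X_1] = ((-4.4)·(-4.4) + (1.6)·(1.6) + (-0.4)·(-0.4) + (2.6)·(2.6) + (0.6)·(0.6)) / 4 = 29.2/4 = 7.3
  S[X_1,X_2] = ((-4.4)·(0.8) + (1.6)·(-3.2) + (-0.4)·(-0.2) + (2.6)·(-0.2) + (0.6)·(2.8)) / 4 = -7.4/4 = -1.85
  S[X_2,X_2] = ((0.8)·(0.8) + (-3.2)·(-3.2) + (-0.2)·(-0.2) + (-0.2)·(-0.2) + (2.8)·(2.8)) / 4 = 18.8/4 = 4.7
  S = [[7.3, -1.85],
 [-1.85, 4.7]].

Step 3 — invert S. det(S) = 7.3·4.7 - (-1.85)² = 30.8875.
  S^{-1} = (1/det) · [[d, -b], [-b, a]] = [[0.1522, 0.0599],
 [0.0599, 0.2363]].

Step 4 — quadratic form (x̄ - mu_0)^T · S^{-1} · (x̄ - mu_0):
  S^{-1} · (x̄ - mu_0) = (0.2849, 0.3675),
  (x̄ - mu_0)^T · [...] = (1.4)·(0.2849) + (1.2)·(0.3675) = 0.8398.

Step 5 — scale by n: T² = 5 · 0.8398 = 4.1991.

T² ≈ 4.1991


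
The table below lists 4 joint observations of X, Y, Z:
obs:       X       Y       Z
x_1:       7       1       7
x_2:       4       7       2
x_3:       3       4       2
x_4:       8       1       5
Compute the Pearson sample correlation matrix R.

Step 1 — column means:
  mean(X) = (7 + 4 + 3 + 8) / 4 = 22/4 = 5.5
  mean(Y) = (1 + 7 + 4 + 1) / 4 = 13/4 = 3.25
  mean(Z) = (7 + 2 + 2 + 5) / 4 = 16/4 = 4

Step 2 — sample variances and covariances s[i,j] = (1/(n-1)) · Σ_k (x_{k,i} - mean_i) · (x_{k,j} - mean_j), with n-1 = 3:
  s[X,X] = ((1.5)·(1.5) + (-1.5)·(-1.5) + (-2.5)·(-2.5) + (2.5)·(2.5)) / 3 = 17/3 = 5.6667
  s[X,Y] = ((1.5)·(-2.25) + (-1.5)·(3.75) + (-2.5)·(0.75) + (2.5)·(-2.25)) / 3 = -16.5/3 = -5.5
  s[X,Z] = ((1.5)·(3) + (-1.5)·(-2) + (-2.5)·(-2) + (2.5)·(1)) / 3 = 15/3 = 5
  s[Y,Y] = ((-2.25)·(-2.25) + (3.75)·(3.75) + (0.75)·(0.75) + (-2.25)·(-2.25)) / 3 = 24.75/3 = 8.25
  s[Y,Z] = ((-2.25)·(3) + (3.75)·(-2) + (0.75)·(-2) + (-2.25)·(1)) / 3 = -18/3 = -6
  s[Z,Z] = ((3)·(3) + (-2)·(-2) + (-2)·(-2) + (1)·(1)) / 3 = 18/3 = 6
  Sample standard deviations s_i = √(s[i,i]):
  s(X) = √(5.6667) = 2.3805
  s(Y) = √(8.25) = 2.8723
  s(Z) = √(6) = 2.4495

Step 3 — r_{ij} = s_{ij} / (s_i · s_j):
  r[X,X] = 1 (diagonal).
  r[X,Y] = -5.5 / (2.3805 · 2.8723) = -5.5 / 6.8374 = -0.8044
  r[X,Z] = 5 / (2.3805 · 2.4495) = 5 / 5.831 = 0.8575
  r[Y,Y] = 1 (diagonal).
  r[Y,Z] = -6 / (2.8723 · 2.4495) = -6 / 7.0356 = -0.8528
  r[Z,Z] = 1 (diagonal).

R is symmetric with unit diagonal. Assembling:

R = [[1, -0.8044, 0.8575],
 [-0.8044, 1, -0.8528],
 [0.8575, -0.8528, 1]]


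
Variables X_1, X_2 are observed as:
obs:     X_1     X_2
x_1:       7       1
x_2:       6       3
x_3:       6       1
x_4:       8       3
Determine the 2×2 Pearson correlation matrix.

Step 1 — column means:
  mean(X_1) = (7 + 6 + 6 + 8) / 4 = 27/4 = 6.75
  mean(X_2) = (1 + 3 + 1 + 3) / 4 = 8/4 = 2

Step 2 — sample variances and covariances s[i,j] = (1/(n-1)) · Σ_k (x_{k,i} - mean_i) · (x_{k,j} - mean_j), with n-1 = 3:
  s[X_1,X_1] = ((0.25)·(0.25) + (-0.75)·(-0.75) + (-0.75)·(-0.75) + (1.25)·(1.25)) / 3 = 2.75/3 = 0.9167
  s[X_1,X_2] = ((0.25)·(-1) + (-0.75)·(1) + (-0.75)·(-1) + (1.25)·(1)) / 3 = 1/3 = 0.3333
  s[X_2,X_2] = ((-1)·(-1) + (1)·(1) + (-1)·(-1) + (1)·(1)) / 3 = 4/3 = 1.3333
  Sample standard deviations s_i = √(s[i,i]):
  s(X_1) = √(0.9167) = 0.9574
  s(X_2) = √(1.3333) = 1.1547

Step 3 — r_{ij} = s_{ij} / (s_i · s_j):
  r[X_1,X_1] = 1 (diagonal).
  r[X_1,X_2] = 0.3333 / (0.9574 · 1.1547) = 0.3333 / 1.1055 = 0.3015
  r[X_2,X_2] = 1 (diagonal).

R is symmetric with unit diagonal. Assembling:

R = [[1, 0.3015],
 [0.3015, 1]]


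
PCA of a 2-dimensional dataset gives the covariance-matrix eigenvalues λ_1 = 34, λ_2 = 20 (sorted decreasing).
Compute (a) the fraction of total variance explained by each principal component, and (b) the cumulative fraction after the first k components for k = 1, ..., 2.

Step 1 — total variance = trace(Sigma) = Σ λ_i = 34 + 20 = 54.

Step 2 — fraction explained by component i = λ_i / Σ λ:
  PC1: 34/54 = 0.6296
  PC2: 20/54 = 0.3704

Step 3 — cumulative fraction after k components = (λ_1 + ... + λ_k) / Σ λ:
  k = 1: 34/54 = 0.6296
  k = 2: (34 + 20)/54 = 54/54 = 1

Summary (fraction, with percent):

explained: PC1 0.6296 (62.96%), PC2 0.3704 (37.04%);  cumulative: 0.6296, 1


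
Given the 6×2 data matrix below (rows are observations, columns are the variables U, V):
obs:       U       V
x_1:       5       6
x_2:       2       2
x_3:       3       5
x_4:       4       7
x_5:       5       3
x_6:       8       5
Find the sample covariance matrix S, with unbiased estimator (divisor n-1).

Step 1 — column means:
  mean(U) = (5 + 2 + 3 + 4 + 5 + 8) / 6 = 27/6 = 4.5
  mean(V) = (6 + 2 + 5 + 7 + 3 + 5) / 6 = 28/6 = 4.6667

Step 2 — sample covariance S[i,j] = (1/(n-1)) · Σ_k (x_{k,i} - mean_i) · (x_{k,j} - mean_j), with n-1 = 5.
  S[U,U] = ((0.5)·(0.5) + (-2.5)·(-2.5) + (-1.5)·(-1.5) + (-0.5)·(-0.5) + (0.5)·(0.5) + (3.5)·(3.5)) / 5 = 21.5/5 = 4.3
  S[U,V] = ((0.5)·(1.3333) + (-2.5)·(-2.6667) + (-1.5)·(0.3333) + (-0.5)·(2.3333) + (0.5)·(-1.6667) + (3.5)·(0.3333)) / 5 = 6/5 = 1.2
  S[V,V] = ((1.3333)·(1.3333) + (-2.6667)·(-2.6667) + (0.3333)·(0.3333) + (2.3333)·(2.3333) + (-1.6667)·(-1.6667) + (0.3333)·(0.3333)) / 5 = 17.3333/5 = 3.4667

S is symmetric (S[j,i] = S[i,j]). Assembling:

S = [[4.3, 1.2],
 [1.2, 3.4667]]


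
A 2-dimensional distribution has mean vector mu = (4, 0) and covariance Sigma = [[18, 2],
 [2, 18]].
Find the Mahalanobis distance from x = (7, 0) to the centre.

Step 1 — centre the observation: (x - mu) = (3, 0).

Step 2 — invert Sigma. det(Sigma) = 18·18 - (2)² = 320.
  Sigma^{-1} = (1/det) · [[d, -b], [-b, a]] = [[0.0562, -0.0062],
 [-0.0062, 0.0562]].

Step 3 — form the quadratic (x - mu)^T · Sigma^{-1} · (x - mu):
  Sigma^{-1} · (x - mu) = (0.1687, -0.0187).
  (x - mu)^T · [Sigma^{-1} · (x - mu)] = (3)·(0.1687) + (0)·(-0.0187) = 0.5062.

Step 4 — take square root: d = √(0.5062) ≈ 0.7115.

d(x, mu) = √(0.5062) ≈ 0.7115


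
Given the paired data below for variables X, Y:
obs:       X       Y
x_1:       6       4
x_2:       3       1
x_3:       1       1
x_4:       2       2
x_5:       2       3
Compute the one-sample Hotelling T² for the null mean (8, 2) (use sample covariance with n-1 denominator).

Step 1 — sample mean vector:
  mean(X) = (6 + 3 + 1 + 2 + 2) / 5 = 14/5 = 2.8
  mean(Y) = (4 + 1 + 1 + 2 + 3) / 5 = 11/5 = 2.2
  x̄ = (2.8, 2.2),  deviation x̄ - mu_0 = (2.8, 2.2) - (8, 2) = (-5.2, 0.2).

Step 2 — sample covariance matrix, S[i,j] = (1/(n-1)) · Σ_k (x_{k,i} - mean_i) · (x_{k,j} - mean_j), divisor n-1 = 4:
  S[X,X] = ((3.2)·(3.2) + (0.2)·(0.2) + (-1.8)·(-1.8) + (-0.8)·(-0.8) + (-0.8)·(-0.8)) / 4 = 14.8/4 = 3.7
  S[X,Y] = ((3.2)·(1.8) + (0.2)·(-1.2) + (-1.8)·(-1.2) + (-0.8)·(-0.2) + (-0.8)·(0.8)) / 4 = 7.2/4 = 1.8
  S[Y,Y] = ((1.8)·(1.8) + (-1.2)·(-1.2) + (-1.2)·(-1.2) + (-0.2)·(-0.2) + (0.8)·(0.8)) / 4 = 6.8/4 = 1.7
  S = [[3.7, 1.8],
 [1.8, 1.7]].

Step 3 — invert S. det(S) = 3.7·1.7 - (1.8)² = 3.05.
  S^{-1} = (1/det) · [[d, -b], [-b, a]] = [[0.5574, -0.5902],
 [-0.5902, 1.2131]].

Step 4 — quadratic form (x̄ - mu_0)^T · S^{-1} · (x̄ - mu_0):
  S^{-1} · (x̄ - mu_0) = (-3.0164, 3.3115),
  (x̄ - mu_0)^T · [...] = (-5.2)·(-3.0164) + (0.2)·(3.3115) = 16.3475.

Step 5 — scale by n: T² = 5 · 16.3475 = 81.7377.

T² ≈ 81.7377


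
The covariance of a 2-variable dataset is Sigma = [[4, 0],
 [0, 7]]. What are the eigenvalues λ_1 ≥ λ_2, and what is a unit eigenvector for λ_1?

Step 1 — characteristic polynomial of 2×2 Sigma:
  det(Sigma - λI) = λ² - trace · λ + det = 0.
  trace = 4 + 7 = 11, det = 4·7 - (0)² = 28.
Step 2 — discriminant:
  Δ = trace² - 4·det = 121 - 112 = 9.
Step 3 — eigenvalues:
  λ = (trace ± √Δ)/2 = (11 ± 3)/2,
  λ_1 = 7,  λ_2 = 4.

Step 4 — unit eigenvector for λ_1: Sigma is diagonal, so its eigenvectors are the coordinate axes. λ_1 = 7 is the diagonal entry on the second coordinate axis, hence
  v_1 = (0, 1) (||v_1|| = 1).

λ_1 = 7,  λ_2 = 4;  v_1 ≈ (0, 1)


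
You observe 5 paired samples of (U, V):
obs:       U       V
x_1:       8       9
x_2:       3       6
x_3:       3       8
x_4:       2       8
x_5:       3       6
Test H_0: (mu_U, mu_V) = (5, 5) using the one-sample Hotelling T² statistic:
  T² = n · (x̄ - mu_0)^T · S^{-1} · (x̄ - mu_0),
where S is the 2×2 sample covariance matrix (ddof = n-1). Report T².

Step 1 — sample mean vector:
  mean(U) = (8 + 3 + 3 + 2 + 3) / 5 = 19/5 = 3.8
  mean(V) = (9 + 6 + 8 + 8 + 6) / 5 = 37/5 = 7.4
  x̄ = (3.8, 7.4),  deviation x̄ - mu_0 = (3.8, 7.4) - (5, 5) = (-1.2, 2.4).

Step 2 — sample covariance matrix, S[i,j] = (1/(n-1)) · Σ_k (x_{k,i} - mean_i) · (x_{k,j} - mean_j), divisor n-1 = 4:
  S[U,U] = ((4.2)·(4.2) + (-0.8)·(-0.8) + (-0.8)·(-0.8) + (-1.8)·(-1.8) + (-0.8)·(-0.8)) / 4 = 22.8/4 = 5.7
  S[U,V] = ((4.2)·(1.6) + (-0.8)·(-1.4) + (-0.8)·(0.6) + (-1.8)·(0.6) + (-0.8)·(-1.4)) / 4 = 7.4/4 = 1.85
  S[V,V] = ((1.6)·(1.6) + (-1.4)·(-1.4) + (0.6)·(0.6) + (0.6)·(0.6) + (-1.4)·(-1.4)) / 4 = 7.2/4 = 1.8
  S = [[5.7, 1.85],
 [1.85, 1.8]].

Step 3 — invert S. det(S) = 5.7·1.8 - (1.85)² = 6.8375.
  S^{-1} = (1/det) · [[d, -b], [-b, a]] = [[0.2633, -0.2706],
 [-0.2706, 0.8336]].

Step 4 — quadratic form (x̄ - mu_0)^T · S^{-1} · (x̄ - mu_0):
  S^{-1} · (x̄ - mu_0) = (-0.9653, 2.3254),
  (x̄ - mu_0)^T · [...] = (-1.2)·(-0.9653) + (2.4)·(2.3254) = 6.7393.

Step 5 — scale by n: T² = 5 · 6.7393 = 33.6965.

T² ≈ 33.6965


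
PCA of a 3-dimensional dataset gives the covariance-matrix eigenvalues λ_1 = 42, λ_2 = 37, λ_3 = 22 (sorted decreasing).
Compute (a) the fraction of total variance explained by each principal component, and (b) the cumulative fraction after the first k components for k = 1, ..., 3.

Step 1 — total variance = trace(Sigma) = Σ λ_i = 42 + 37 + 22 = 101.

Step 2 — fraction explained by component i = λ_i / Σ λ:
  PC1: 42/101 = 0.4158
  PC2: 37/101 = 0.3663
  PC3: 22/101 = 0.2178

Step 3 — cumulative fraction after k components = (λ_1 + ... + λ_k) / Σ λ:
  k = 1: 42/101 = 0.4158
  k = 2: (42 + 37)/101 = 79/101 = 0.7822
  k = 3: (42 + 37 + 22)/101 = 101/101 = 1

Summary (fraction, with percent):

explained: PC1 0.4158 (41.58%), PC2 0.3663 (36.63%), PC3 0.2178 (21.78%);  cumulative: 0.4158, 0.7822, 1


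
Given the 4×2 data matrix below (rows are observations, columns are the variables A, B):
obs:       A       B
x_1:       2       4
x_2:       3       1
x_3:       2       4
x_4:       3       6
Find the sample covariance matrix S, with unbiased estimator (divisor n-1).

Step 1 — column means:
  mean(A) = (2 + 3 + 2 + 3) / 4 = 10/4 = 2.5
  mean(B) = (4 + 1 + 4 + 6) / 4 = 15/4 = 3.75

Step 2 — sample covariance S[i,j] = (1/(n-1)) · Σ_k (x_{k,i} - mean_i) · (x_{k,j} - mean_j), with n-1 = 3.
  S[A,A] = ((-0.5)·(-0.5) + (0.5)·(0.5) + (-0.5)·(-0.5) + (0.5)·(0.5)) / 3 = 1/3 = 0.3333
  S[A,B] = ((-0.5)·(0.25) + (0.5)·(-2.75) + (-0.5)·(0.25) + (0.5)·(2.25)) / 3 = -0.5/3 = -0.1667
  S[B,B] = ((0.25)·(0.25) + (-2.75)·(-2.75) + (0.25)·(0.25) + (2.25)·(2.25)) / 3 = 12.75/3 = 4.25

S is symmetric (S[j,i] = S[i,j]). Assembling:

S = [[0.3333, -0.1667],
 [-0.1667, 4.25]]


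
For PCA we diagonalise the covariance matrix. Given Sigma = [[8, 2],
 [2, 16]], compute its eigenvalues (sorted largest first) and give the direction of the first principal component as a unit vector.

Step 1 — characteristic polynomial of 2×2 Sigma:
  det(Sigma - λI) = λ² - trace · λ + det = 0.
  trace = 8 + 16 = 24, det = 8·16 - (2)² = 124.
Step 2 — discriminant:
  Δ = trace² - 4·det = 576 - 496 = 80.
Step 3 — eigenvalues:
  λ = (trace ± √Δ)/2 = (24 ± 8.9443)/2,
  λ_1 = 16.4721,  λ_2 = 7.5279.

Step 4 — unit eigenvector for λ_1: solve (Sigma - λ_1 I)v = 0. First row:
  (8 - 16.4721)·v_x + (2)·v_y = 0, i.e. (-8.4721)·v_x + (2)·v_y = 0,
  so v ∝ (b, λ_1 - a) = (2, 8.4721) = u.
  ||u|| = √((2)² + (8.4721)²) = √(75.7771) ≈ 8.705,
  v_1 = u/||u|| ≈ (0.2298, 0.9732) (||v_1|| = 1).

λ_1 = 16.4721,  λ_2 = 7.5279;  v_1 ≈ (0.2298, 0.9732)


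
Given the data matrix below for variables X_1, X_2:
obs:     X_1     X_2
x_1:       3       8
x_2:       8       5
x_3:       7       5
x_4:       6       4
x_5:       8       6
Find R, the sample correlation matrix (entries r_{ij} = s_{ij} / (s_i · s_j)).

Step 1 — column means:
  mean(X_1) = (3 + 8 + 7 + 6 + 8) / 5 = 32/5 = 6.4
  mean(X_2) = (8 + 5 + 5 + 4 + 6) / 5 = 28/5 = 5.6

Step 2 — sample variances and covariances s[i,j] = (1/(n-1)) · Σ_k (x_{k,i} - mean_i) · (x_{k,j} - mean_j), with n-1 = 4:
  s[X_1,X_1] = ((-3.4)·(-3.4) + (1.6)·(1.6) + (0.6)·(0.6) + (-0.4)·(-0.4) + (1.6)·(1.6)) / 4 = 17.2/4 = 4.3
  s[X_1,X_2] = ((-3.4)·(2.4) + (1.6)·(-0.6) + (0.6)·(-0.6) + (-0.4)·(-1.6) + (1.6)·(0.4)) / 4 = -8.2/4 = -2.05
  s[X_2,X_2] = ((2.4)·(2.4) + (-0.6)·(-0.6) + (-0.6)·(-0.6) + (-1.6)·(-1.6) + (0.4)·(0.4)) / 4 = 9.2/4 = 2.3
  Sample standard deviations s_i = √(s[i,i]):
  s(X_1) = √(4.3) = 2.0736
  s(X_2) = √(2.3) = 1.5166

Step 3 — r_{ij} = s_{ij} / (s_i · s_j):
  r[X_1,X_1] = 1 (diagonal).
  r[X_1,X_2] = -2.05 / (2.0736 · 1.5166) = -2.05 / 3.1448 = -0.6519
  r[X_2,X_2] = 1 (diagonal).

R is symmetric with unit diagonal. Assembling:

R = [[1, -0.6519],
 [-0.6519, 1]]


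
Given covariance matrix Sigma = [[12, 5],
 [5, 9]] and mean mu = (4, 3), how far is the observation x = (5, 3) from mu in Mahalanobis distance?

Step 1 — centre the observation: (x - mu) = (1, 0).

Step 2 — invert Sigma. det(Sigma) = 12·9 - (5)² = 83.
  Sigma^{-1} = (1/det) · [[d, -b], [-b, a]] = [[0.1084, -0.0602],
 [-0.0602, 0.1446]].

Step 3 — form the quadratic (x - mu)^T · Sigma^{-1} · (x - mu):
  Sigma^{-1} · (x - mu) = (0.1084, -0.0602).
  (x - mu)^T · [Sigma^{-1} · (x - mu)] = (1)·(0.1084) + (0)·(-0.0602) = 0.1084.

Step 4 — take square root: d = √(0.1084) ≈ 0.3293.

d(x, mu) = √(0.1084) ≈ 0.3293


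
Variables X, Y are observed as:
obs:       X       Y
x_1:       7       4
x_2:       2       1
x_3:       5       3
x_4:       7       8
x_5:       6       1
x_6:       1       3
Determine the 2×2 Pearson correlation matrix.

Step 1 — column means:
  mean(X) = (7 + 2 + 5 + 7 + 6 + 1) / 6 = 28/6 = 4.6667
  mean(Y) = (4 + 1 + 3 + 8 + 1 + 3) / 6 = 20/6 = 3.3333

Step 2 — sample variances and covariances s[i,j] = (1/(n-1)) · Σ_k (x_{k,i} - mean_i) · (x_{k,j} - mean_j), with n-1 = 5:
  s[X,X] = ((2.3333)·(2.3333) + (-2.6667)·(-2.6667) + (0.3333)·(0.3333) + (2.3333)·(2.3333) + (1.3333)·(1.3333) + (-3.6667)·(-3.6667)) / 5 = 33.3333/5 = 6.6667
  s[X,Y] = ((2.3333)·(0.6667) + (-2.6667)·(-2.3333) + (0.3333)·(-0.3333) + (2.3333)·(4.6667) + (1.3333)·(-2.3333) + (-3.6667)·(-0.3333)) / 5 = 16.6667/5 = 3.3333
  s[Y,Y] = ((0.6667)·(0.6667) + (-2.3333)·(-2.3333) + (-0.3333)·(-0.3333) + (4.6667)·(4.6667) + (-2.3333)·(-2.3333) + (-0.3333)·(-0.3333)) / 5 = 33.3333/5 = 6.6667
  Sample standard deviations s_i = √(s[i,i]):
  s(X) = √(6.6667) = 2.582
  s(Y) = √(6.6667) = 2.582

Step 3 — r_{ij} = s_{ij} / (s_i · s_j):
  r[X,X] = 1 (diagonal).
  r[X,Y] = 3.3333 / (2.582 · 2.582) = 3.3333 / 6.6667 = 0.5
  r[Y,Y] = 1 (diagonal).

R is symmetric with unit diagonal. Assembling:

R = [[1, 0.5],
 [0.5, 1]]


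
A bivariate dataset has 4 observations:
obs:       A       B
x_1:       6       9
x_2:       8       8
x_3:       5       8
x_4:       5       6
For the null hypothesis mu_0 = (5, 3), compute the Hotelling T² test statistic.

Step 1 — sample mean vector:
  mean(A) = (6 + 8 + 5 + 5) / 4 = 24/4 = 6
  mean(B) = (9 + 8 + 8 + 6) / 4 = 31/4 = 7.75
  x̄ = (6, 7.75),  deviation x̄ - mu_0 = (6, 7.75) - (5, 3) = (1, 4.75).

Step 2 — sample covariance matrix, S[i,j] = (1/(n-1)) · Σ_k (x_{k,i} - mean_i) · (x_{k,j} - mean_j), divisor n-1 = 3:
  S[A,A] = ((0)·(0) + (2)·(2) + (-1)·(-1) + (-1)·(-1)) / 3 = 6/3 = 2
  S[A,B] = ((0)·(1.25) + (2)·(0.25) + (-1)·(0.25) + (-1)·(-1.75)) / 3 = 2/3 = 0.6667
  S[B,B] = ((1.25)·(1.25) + (0.25)·(0.25) + (0.25)·(0.25) + (-1.75)·(-1.75)) / 3 = 4.75/3 = 1.5833
  S = [[2, 0.6667],
 [0.6667, 1.5833]].

Step 3 — invert S. det(S) = 2·1.5833 - (0.6667)² = 2.7222.
  S^{-1} = (1/det) · [[d, -b], [-b, a]] = [[0.5816, -0.2449],
 [-0.2449, 0.7347]].

Step 4 — quadratic form (x̄ - mu_0)^T · S^{-1} · (x̄ - mu_0):
  S^{-1} · (x̄ - mu_0) = (-0.5816, 3.2449),
  (x̄ - mu_0)^T · [...] = (1)·(-0.5816) + (4.75)·(3.2449) = 14.8316.

Step 5 — scale by n: T² = 4 · 14.8316 = 59.3265.

T² ≈ 59.3265


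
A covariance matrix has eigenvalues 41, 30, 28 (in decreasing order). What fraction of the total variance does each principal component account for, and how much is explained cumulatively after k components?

Step 1 — total variance = trace(Sigma) = Σ λ_i = 41 + 30 + 28 = 99.

Step 2 — fraction explained by component i = λ_i / Σ λ:
  PC1: 41/99 = 0.4141
  PC2: 30/99 = 0.303
  PC3: 28/99 = 0.2828

Step 3 — cumulative fraction after k components = (λ_1 + ... + λ_k) / Σ λ:
  k = 1: 41/99 = 0.4141
  k = 2: (41 + 30)/99 = 71/99 = 0.7172
  k = 3: (41 + 30 + 28)/99 = 99/99 = 1

Summary (fraction, with percent):

explained: PC1 0.4141 (41.41%), PC2 0.303 (30.3%), PC3 0.2828 (28.28%);  cumulative: 0.4141, 0.7172, 1


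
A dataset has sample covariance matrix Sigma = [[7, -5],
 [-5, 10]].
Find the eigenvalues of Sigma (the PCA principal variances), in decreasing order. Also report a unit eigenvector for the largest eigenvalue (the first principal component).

Step 1 — characteristic polynomial of 2×2 Sigma:
  det(Sigma - λI) = λ² - trace · λ + det = 0.
  trace = 7 + 10 = 17, det = 7·10 - (-5)² = 45.
Step 2 — discriminant:
  Δ = trace² - 4·det = 289 - 180 = 109.
Step 3 — eigenvalues:
  λ = (trace ± √Δ)/2 = (17 ± 10.4403)/2,
  λ_1 = 13.7202,  λ_2 = 3.2798.

Step 4 — unit eigenvector for λ_1: solve (Sigma - λ_1 I)v = 0. First row:
  (7 - 13.7202)·v_x + (-5)·v_y = 0, i.e. (-6.7202)·v_x + (-5)·v_y = 0,
  so v ∝ (b, λ_1 - a) = (-5, 6.7202); multiply by -1 so the first entry is positive: u = (5, -6.7202).
  ||u|| = √((5)² + (-6.7202)²) = √(70.1605) ≈ 8.3762,
  v_1 = u/||u|| ≈ (0.5969, -0.8023) (||v_1|| = 1).

λ_1 = 13.7202,  λ_2 = 3.2798;  v_1 ≈ (0.5969, -0.8023)


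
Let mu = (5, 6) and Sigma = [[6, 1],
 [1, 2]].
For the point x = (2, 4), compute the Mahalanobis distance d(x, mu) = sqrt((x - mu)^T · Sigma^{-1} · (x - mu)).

Step 1 — centre the observation: (x - mu) = (-3, -2).

Step 2 — invert Sigma. det(Sigma) = 6·2 - (1)² = 11.
  Sigma^{-1} = (1/det) · [[d, -b], [-b, a]] = [[0.1818, -0.0909],
 [-0.0909, 0.5455]].

Step 3 — form the quadratic (x - mu)^T · Sigma^{-1} · (x - mu):
  Sigma^{-1} · (x - mu) = (-0.3636, -0.8182).
  (x - mu)^T · [Sigma^{-1} · (x - mu)] = (-3)·(-0.3636) + (-2)·(-0.8182) = 2.7273.

Step 4 — take square root: d = √(2.7273) ≈ 1.6514.

d(x, mu) = √(2.7273) ≈ 1.6514


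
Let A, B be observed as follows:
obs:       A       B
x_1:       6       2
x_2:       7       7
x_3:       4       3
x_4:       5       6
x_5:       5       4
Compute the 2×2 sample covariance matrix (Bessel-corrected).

Step 1 — column means:
  mean(A) = (6 + 7 + 4 + 5 + 5) / 5 = 27/5 = 5.4
  mean(B) = (2 + 7 + 3 + 6 + 4) / 5 = 22/5 = 4.4

Step 2 — sample covariance S[i,j] = (1/(n-1)) · Σ_k (x_{k,i} - mean_i) · (x_{k,j} - mean_j), with n-1 = 4.
  S[A,A] = ((0.6)·(0.6) + (1.6)·(1.6) + (-1.4)·(-1.4) + (-0.4)·(-0.4) + (-0.4)·(-0.4)) / 4 = 5.2/4 = 1.3
  S[A,B] = ((0.6)·(-2.4) + (1.6)·(2.6) + (-1.4)·(-1.4) + (-0.4)·(1.6) + (-0.4)·(-0.4)) / 4 = 4.2/4 = 1.05
  S[B,B] = ((-2.4)·(-2.4) + (2.6)·(2.6) + (-1.4)·(-1.4) + (1.6)·(1.6) + (-0.4)·(-0.4)) / 4 = 17.2/4 = 4.3

S is symmetric (S[j,i] = S[i,j]). Assembling:

S = [[1.3, 1.05],
 [1.05, 4.3]]


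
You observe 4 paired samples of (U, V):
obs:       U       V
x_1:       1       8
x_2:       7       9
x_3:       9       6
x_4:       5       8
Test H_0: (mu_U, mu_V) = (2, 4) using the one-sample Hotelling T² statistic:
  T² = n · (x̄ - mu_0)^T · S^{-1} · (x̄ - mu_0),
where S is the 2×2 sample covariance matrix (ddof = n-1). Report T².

Step 1 — sample mean vector:
  mean(U) = (1 + 7 + 9 + 5) / 4 = 22/4 = 5.5
  mean(V) = (8 + 9 + 6 + 8) / 4 = 31/4 = 7.75
  x̄ = (5.5, 7.75),  deviation x̄ - mu_0 = (5.5, 7.75) - (2, 4) = (3.5, 3.75).

Step 2 — sample covariance matrix, S[i,j] = (1/(n-1)) · Σ_k (x_{k,i} - mean_i) · (x_{k,j} - mean_j), divisor n-1 = 3:
  S[U,U] = ((-4.5)·(-4.5) + (1.5)·(1.5) + (3.5)·(3.5) + (-0.5)·(-0.5)) / 3 = 35/3 = 11.6667
  S[U,V] = ((-4.5)·(0.25) + (1.5)·(1.25) + (3.5)·(-1.75) + (-0.5)·(0.25)) / 3 = -5.5/3 = -1.8333
  S[V,V] = ((0.25)·(0.25) + (1.25)·(1.25) + (-1.75)·(-1.75) + (0.25)·(0.25)) / 3 = 4.75/3 = 1.5833
  S = [[11.6667, -1.8333],
 [-1.8333, 1.5833]].

Step 3 — invert S. det(S) = 11.6667·1.5833 - (-1.8333)² = 15.1111.
  S^{-1} = (1/det) · [[d, -b], [-b, a]] = [[0.1048, 0.1213],
 [0.1213, 0.7721]].

Step 4 — quadratic form (x̄ - mu_0)^T · S^{-1} · (x̄ - mu_0):
  S^{-1} · (x̄ - mu_0) = (0.8217, 3.3199),
  (x̄ - mu_0)^T · [...] = (3.5)·(0.8217) + (3.75)·(3.3199) = 15.3254.

Step 5 — scale by n: T² = 4 · 15.3254 = 61.3015.

T² ≈ 61.3015


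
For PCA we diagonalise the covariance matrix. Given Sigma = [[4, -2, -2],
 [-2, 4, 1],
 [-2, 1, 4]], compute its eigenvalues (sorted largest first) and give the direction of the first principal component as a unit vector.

Step 1 — characteristic polynomial p(λ) = det(λI - Sigma) = λ³ - tr·λ² + c_1·λ - det, where tr = trace, c_1 = sum of the principal 2×2 minors, det = det(Sigma):
  tr = 4 + 4 + 4 = 12,
  c_1 = (4·4 - (-2)²) + (4·4 - (-2)²) + (4·4 - (1)²) = 12 + 12 + 15 = 39,
  det = 4·(4·4 - (1)²) - (-2)·((-2)·4 - (1)·(-2)) + (-2)·((-2)·(1) - 4·(-2)) = 4·(15) - (-2)·(-6) + (-2)·(6) = 36.
  So p(λ) = λ³ - 12λ² + 39λ - 36.
Step 2 — look for an integer root (rational root theorem: any rational root is an integer divisor of 36). Testing λ = 3:
  p(3) = 27 - 108 + 117 - 36 = 0  ✓
  Dividing out (λ - 3): p(λ) = (λ - 3)(λ² - 9λ + 12).
Step 3 — remaining eigenvalues from the quadratic λ² - 9λ + 12 = 0:
  Δ = 9² - 4·12 = 81 - 48 = 33,  λ = (9 ± √33)/2 = (9 ± 5.7446)/2 ≈ 7.3723 or 1.6277.
  Sorted: λ_1 = 7.3723,  λ_2 = 3,  λ_3 = 1.6277  (check: sum = 12 = tr ✓).

Step 4 — unit eigenvector for λ_1 ≈ 7.3723: v spans the null space of (Sigma - λ_1 I), whose rows are
  r_1 = (-3.3723, -2, -2),  r_2 = (-2, -3.3723, 1),  r_3 = (-2, 1, -3.3723).
  v is orthogonal to every row, so take v ∝ r_1 × r_2 = ((-2)·(1) - (-2)·(-3.3723), (-2)·(-2) - (-3.3723)·(1), (-3.3723)·(-3.3723) - (-2)·(-2)) ≈ (-8.7446, 7.3723, 7.3723).
  Rescale (multiply by -1 so the first nonzero entry is positive): u = (8.7446, -7.3723, -7.3723).
  ||u|| = √((8.7446)² + (-7.3723)² + (-7.3723)²) = √(185.1684) ≈ 13.6077,  v_1 = u/||u|| ≈ (0.6426, -0.5418, -0.5418) (||v_1|| = 1).

λ_1 = 7.3723,  λ_2 = 3,  λ_3 = 1.6277;  v_1 ≈ (0.6426, -0.5418, -0.5418)


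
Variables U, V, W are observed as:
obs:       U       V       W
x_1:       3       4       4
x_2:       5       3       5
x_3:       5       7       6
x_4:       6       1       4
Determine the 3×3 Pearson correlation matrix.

Step 1 — column means:
  mean(U) = (3 + 5 + 5 + 6) / 4 = 19/4 = 4.75
  mean(V) = (4 + 3 + 7 + 1) / 4 = 15/4 = 3.75
  mean(W) = (4 + 5 + 6 + 4) / 4 = 19/4 = 4.75

Step 2 — sample variances and covariances s[i,j] = (1/(n-1)) · Σ_k (x_{k,i} - mean_i) · (x_{k,j} - mean_j), with n-1 = 3:
  s[U,U] = ((-1.75)·(-1.75) + (0.25)·(0.25) + (0.25)·(0.25) + (1.25)·(1.25)) / 3 = 4.75/3 = 1.5833
  s[U,V] = ((-1.75)·(0.25) + (0.25)·(-0.75) + (0.25)·(3.25) + (1.25)·(-2.75)) / 3 = -3.25/3 = -1.0833
  s[U,W] = ((-1.75)·(-0.75) + (0.25)·(0.25) + (0.25)·(1.25) + (1.25)·(-0.75)) / 3 = 0.75/3 = 0.25
  s[V,V] = ((0.25)·(0.25) + (-0.75)·(-0.75) + (3.25)·(3.25) + (-2.75)·(-2.75)) / 3 = 18.75/3 = 6.25
  s[V,W] = ((0.25)·(-0.75) + (-0.75)·(0.25) + (3.25)·(1.25) + (-2.75)·(-0.75)) / 3 = 5.75/3 = 1.9167
  s[W,W] = ((-0.75)·(-0.75) + (0.25)·(0.25) + (1.25)·(1.25) + (-0.75)·(-0.75)) / 3 = 2.75/3 = 0.9167
  Sample standard deviations s_i = √(s[i,i]):
  s(U) = √(1.5833) = 1.2583
  s(V) = √(6.25) = 2.5
  s(W) = √(0.9167) = 0.9574

Step 3 — r_{ij} = s_{ij} / (s_i · s_j):
  r[U,U] = 1 (diagonal).
  r[U,V] = -1.0833 / (1.2583 · 2.5) = -1.0833 / 3.1458 = -0.3444
  r[U,W] = 0.25 / (1.2583 · 0.9574) = 0.25 / 1.2047 = 0.2075
  r[V,V] = 1 (diagonal).
  r[V,W] = 1.9167 / (2.5 · 0.9574) = 1.9167 / 2.3936 = 0.8008
  r[W,W] = 1 (diagonal).

R is symmetric with unit diagonal. Assembling:

R = [[1, -0.3444, 0.2075],
 [-0.3444, 1, 0.8008],
 [0.2075, 0.8008, 1]]


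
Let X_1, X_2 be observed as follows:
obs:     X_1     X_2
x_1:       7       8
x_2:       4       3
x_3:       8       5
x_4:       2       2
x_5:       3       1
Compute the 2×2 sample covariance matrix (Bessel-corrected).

Step 1 — column means:
  mean(X_1) = (7 + 4 + 8 + 2 + 3) / 5 = 24/5 = 4.8
  mean(X_2) = (8 + 3 + 5 + 2 + 1) / 5 = 19/5 = 3.8

Step 2 — sample covariance S[i,j] = (1/(n-1)) · Σ_k (x_{k,i} - mean_i) · (x_{k,j} - mean_j), with n-1 = 4.
  S[X_1,X_1] = ((2.2)·(2.2) + (-0.8)·(-0.8) + (3.2)·(3.2) + (-2.8)·(-2.8) + (-1.8)·(-1.8)) / 4 = 26.8/4 = 6.7
  S[X_1,X_2] = ((2.2)·(4.2) + (-0.8)·(-0.8) + (3.2)·(1.2) + (-2.8)·(-1.8) + (-1.8)·(-2.8)) / 4 = 23.8/4 = 5.95
  S[X_2,X_2] = ((4.2)·(4.2) + (-0.8)·(-0.8) + (1.2)·(1.2) + (-1.8)·(-1.8) + (-2.8)·(-2.8)) / 4 = 30.8/4 = 7.7

S is symmetric (S[j,i] = S[i,j]). Assembling:

S = [[6.7, 5.95],
 [5.95, 7.7]]


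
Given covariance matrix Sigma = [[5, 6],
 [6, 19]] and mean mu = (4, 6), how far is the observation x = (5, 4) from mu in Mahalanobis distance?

Step 1 — centre the observation: (x - mu) = (1, -2).

Step 2 — invert Sigma. det(Sigma) = 5·19 - (6)² = 59.
  Sigma^{-1} = (1/det) · [[d, -b], [-b, a]] = [[0.322, -0.1017],
 [-0.1017, 0.0847]].

Step 3 — form the quadratic (x - mu)^T · Sigma^{-1} · (x - mu):
  Sigma^{-1} · (x - mu) = (0.5254, -0.2712).
  (x - mu)^T · [Sigma^{-1} · (x - mu)] = (1)·(0.5254) + (-2)·(-0.2712) = 1.0678.

Step 4 — take square root: d = √(1.0678) ≈ 1.0333.

d(x, mu) = √(1.0678) ≈ 1.0333


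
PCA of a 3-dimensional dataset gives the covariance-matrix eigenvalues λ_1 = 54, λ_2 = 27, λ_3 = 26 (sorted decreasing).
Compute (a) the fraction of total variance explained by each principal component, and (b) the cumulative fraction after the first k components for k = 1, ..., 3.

Step 1 — total variance = trace(Sigma) = Σ λ_i = 54 + 27 + 26 = 107.

Step 2 — fraction explained by component i = λ_i / Σ λ:
  PC1: 54/107 = 0.5047
  PC2: 27/107 = 0.2523
  PC3: 26/107 = 0.243

Step 3 — cumulative fraction after k components = (λ_1 + ... + λ_k) / Σ λ:
  k = 1: 54/107 = 0.5047
  k = 2: (54 + 27)/107 = 81/107 = 0.757
  k = 3: (54 + 27 + 26)/107 = 107/107 = 1

Summary (fraction, with percent):

explained: PC1 0.5047 (50.47%), PC2 0.2523 (25.23%), PC3 0.243 (24.3%);  cumulative: 0.5047, 0.757, 1


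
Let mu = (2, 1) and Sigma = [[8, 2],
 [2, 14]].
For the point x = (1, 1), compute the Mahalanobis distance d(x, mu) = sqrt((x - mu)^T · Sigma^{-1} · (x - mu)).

Step 1 — centre the observation: (x - mu) = (-1, 0).

Step 2 — invert Sigma. det(Sigma) = 8·14 - (2)² = 108.
  Sigma^{-1} = (1/det) · [[d, -b], [-b, a]] = [[0.1296, -0.0185],
 [-0.0185, 0.0741]].

Step 3 — form the quadratic (x - mu)^T · Sigma^{-1} · (x - mu):
  Sigma^{-1} · (x - mu) = (-0.1296, 0.0185).
  (x - mu)^T · [Sigma^{-1} · (x - mu)] = (-1)·(-0.1296) + (0)·(0.0185) = 0.1296.

Step 4 — take square root: d = √(0.1296) ≈ 0.36.

d(x, mu) = √(0.1296) ≈ 0.36


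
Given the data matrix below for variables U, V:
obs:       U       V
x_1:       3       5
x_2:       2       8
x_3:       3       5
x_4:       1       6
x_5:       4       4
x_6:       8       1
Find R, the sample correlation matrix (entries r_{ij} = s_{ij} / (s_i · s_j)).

Step 1 — column means:
  mean(U) = (3 + 2 + 3 + 1 + 4 + 8) / 6 = 21/6 = 3.5
  mean(V) = (5 + 8 + 5 + 6 + 4 + 1) / 6 = 29/6 = 4.8333

Step 2 — sample variances and covariances s[i,j] = (1/(n-1)) · Σ_k (x_{k,i} - mean_i) · (x_{k,j} - mean_j), with n-1 = 5:
  s[U,U] = ((-0.5)·(-0.5) + (-1.5)·(-1.5) + (-0.5)·(-0.5) + (-2.5)·(-2.5) + (0.5)·(0.5) + (4.5)·(4.5)) / 5 = 29.5/5 = 5.9
  s[U,V] = ((-0.5)·(0.1667) + (-1.5)·(3.1667) + (-0.5)·(0.1667) + (-2.5)·(1.1667) + (0.5)·(-0.8333) + (4.5)·(-3.8333)) / 5 = -25.5/5 = -5.1
  s[V,V] = ((0.1667)·(0.1667) + (3.1667)·(3.1667) + (0.1667)·(0.1667) + (1.1667)·(1.1667) + (-0.8333)·(-0.8333) + (-3.8333)·(-3.8333)) / 5 = 26.8333/5 = 5.3667
  Sample standard deviations s_i = √(s[i,i]):
  s(U) = √(5.9) = 2.429
  s(V) = √(5.3667) = 2.3166

Step 3 — r_{ij} = s_{ij} / (s_i · s_j):
  r[U,U] = 1 (diagonal).
  r[U,V] = -5.1 / (2.429 · 2.3166) = -5.1 / 5.627 = -0.9063
  r[V,V] = 1 (diagonal).

R is symmetric with unit diagonal. Assembling:

R = [[1, -0.9063],
 [-0.9063, 1]]


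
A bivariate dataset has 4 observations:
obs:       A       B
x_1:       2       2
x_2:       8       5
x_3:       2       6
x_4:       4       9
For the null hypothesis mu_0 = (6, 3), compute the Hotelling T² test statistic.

Step 1 — sample mean vector:
  mean(A) = (2 + 8 + 2 + 4) / 4 = 16/4 = 4
  mean(B) = (2 + 5 + 6 + 9) / 4 = 22/4 = 5.5
  x̄ = (4, 5.5),  deviation x̄ - mu_0 = (4, 5.5) - (6, 3) = (-2, 2.5).

Step 2 — sample covariance matrix, S[i,j] = (1/(n-1)) · Σ_k (x_{k,i} - mean_i) · (x_{k,j} - mean_j), divisor n-1 = 3:
  S[A,A] = ((-2)·(-2) + (4)·(4) + (-2)·(-2) + (0)·(0)) / 3 = 24/3 = 8
  S[A,B] = ((-2)·(-3.5) + (4)·(-0.5) + (-2)·(0.5) + (0)·(3.5)) / 3 = 4/3 = 1.3333
  S[B,B] = ((-3.5)·(-3.5) + (-0.5)·(-0.5) + (0.5)·(0.5) + (3.5)·(3.5)) / 3 = 25/3 = 8.3333
  S = [[8, 1.3333],
 [1.3333, 8.3333]].

Step 3 — invert S. det(S) = 8·8.3333 - (1.3333)² = 64.8889.
  S^{-1} = (1/det) · [[d, -b], [-b, a]] = [[0.1284, -0.0205],
 [-0.0205, 0.1233]].

Step 4 — quadratic form (x̄ - mu_0)^T · S^{-1} · (x̄ - mu_0):
  S^{-1} · (x̄ - mu_0) = (-0.3082, 0.3493),
  (x̄ - mu_0)^T · [...] = (-2)·(-0.3082) + (2.5)·(0.3493) = 1.4897.

Step 5 — scale by n: T² = 4 · 1.4897 = 5.9589.

T² ≈ 5.9589


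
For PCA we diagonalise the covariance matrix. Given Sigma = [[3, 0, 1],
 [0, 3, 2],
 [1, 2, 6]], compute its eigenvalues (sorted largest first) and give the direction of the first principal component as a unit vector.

Step 1 — characteristic polynomial p(λ) = det(λI - Sigma) = λ³ - tr·λ² + c_1·λ - det, where tr = trace, c_1 = sum of the principal 2×2 minors, det = det(Sigma):
  tr = 3 + 3 + 6 = 12,
  c_1 = (3·3 - (0)²) + (3·6 - (1)²) + (3·6 - (2)²) = 9 + 17 + 14 = 40,
  det = 3·(3·6 - (2)²) - (0)·((0)·6 - (2)·(1)) + (1)·((0)·(2) - 3·(1)) = 3·(14) - (0)·(-2) + (1)·(-3) = 39.
  So p(λ) = λ³ - 12λ² + 40λ - 39.
Step 2 — look for an integer root (rational root theorem: any rational root is an integer divisor of 39). Testing λ = 3:
  p(3) = 27 - 108 + 120 - 39 = 0  ✓
  Dividing out (λ - 3): p(λ) = (λ - 3)(λ² - 9λ + 13).
Step 3 — remaining eigenvalues from the quadratic λ² - 9λ + 13 = 0:
  Δ = 9² - 4·13 = 81 - 52 = 29,  λ = (9 ± √29)/2 = (9 ± 5.3852)/2 ≈ 7.1926 or 1.8074.
  Sorted: λ_1 = 7.1926,  λ_2 = 3,  λ_3 = 1.8074  (check: sum = 12 = tr ✓).

Step 4 — unit eigenvector for λ_1 ≈ 7.1926: v spans the null space of (Sigma - λ_1 I), whose rows are
  r_1 = (-4.1926, 0, 1),  r_2 = (0, -4.1926, 2),  r_3 = (1, 2, -1.1926).
  v is orthogonal to every row, so take v ∝ r_1 × r_2 = ((0)·(2) - (1)·(-4.1926), (1)·(0) - (-4.1926)·(2), (-4.1926)·(-4.1926) - (0)·(0)) ≈ (4.1926, 8.3852, 17.5777).
  Let u = (4.1926, 8.3852, 17.5777).
  ||u|| = √((4.1926)² + (8.3852)² + (17.5777)²) = √(396.8659) ≈ 19.9215,  v_1 = u/||u|| ≈ (0.2105, 0.4209, 0.8824) (||v_1|| = 1).

λ_1 = 7.1926,  λ_2 = 3,  λ_3 = 1.8074;  v_1 ≈ (0.2105, 0.4209, 0.8824)


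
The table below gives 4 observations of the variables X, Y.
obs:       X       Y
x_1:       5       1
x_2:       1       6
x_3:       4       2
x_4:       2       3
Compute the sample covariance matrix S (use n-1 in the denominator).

Step 1 — column means:
  mean(X) = (5 + 1 + 4 + 2) / 4 = 12/4 = 3
  mean(Y) = (1 + 6 + 2 + 3) / 4 = 12/4 = 3

Step 2 — sample covariance S[i,j] = (1/(n-1)) · Σ_k (x_{k,i} - mean_i) · (x_{k,j} - mean_j), with n-1 = 3.
  S[X,X] = ((2)·(2) + (-2)·(-2) + (1)·(1) + (-1)·(-1)) / 3 = 10/3 = 3.3333
  S[X,Y] = ((2)·(-2) + (-2)·(3) + (1)·(-1) + (-1)·(0)) / 3 = -11/3 = -3.6667
  S[Y,Y] = ((-2)·(-2) + (3)·(3) + (-1)·(-1) + (0)·(0)) / 3 = 14/3 = 4.6667

S is symmetric (S[j,i] = S[i,j]). Assembling:

S = [[3.3333, -3.6667],
 [-3.6667, 4.6667]]


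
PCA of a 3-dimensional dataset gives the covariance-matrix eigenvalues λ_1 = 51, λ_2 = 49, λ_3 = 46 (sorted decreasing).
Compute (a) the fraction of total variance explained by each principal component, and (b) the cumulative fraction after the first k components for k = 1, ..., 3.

Step 1 — total variance = trace(Sigma) = Σ λ_i = 51 + 49 + 46 = 146.

Step 2 — fraction explained by component i = λ_i / Σ λ:
  PC1: 51/146 = 0.3493
  PC2: 49/146 = 0.3356
  PC3: 46/146 = 0.3151

Step 3 — cumulative fraction after k components = (λ_1 + ... + λ_k) / Σ λ:
  k = 1: 51/146 = 0.3493
  k = 2: (51 + 49)/146 = 100/146 = 0.6849
  k = 3: (51 + 49 + 46)/146 = 146/146 = 1

Summary (fraction, with percent):

explained: PC1 0.3493 (34.93%), PC2 0.3356 (33.56%), PC3 0.3151 (31.51%);  cumulative: 0.3493, 0.6849, 1


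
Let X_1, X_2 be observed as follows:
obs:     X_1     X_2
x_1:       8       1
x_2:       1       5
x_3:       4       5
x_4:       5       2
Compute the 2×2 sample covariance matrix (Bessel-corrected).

Step 1 — column means:
  mean(X_1) = (8 + 1 + 4 + 5) / 4 = 18/4 = 4.5
  mean(X_2) = (1 + 5 + 5 + 2) / 4 = 13/4 = 3.25

Step 2 — sample covariance S[i,j] = (1/(n-1)) · Σ_k (x_{k,i} - mean_i) · (x_{k,j} - mean_j), with n-1 = 3.
  S[X_1,X_1] = ((3.5)·(3.5) + (-3.5)·(-3.5) + (-0.5)·(-0.5) + (0.5)·(0.5)) / 3 = 25/3 = 8.3333
  S[X_1,X_2] = ((3.5)·(-2.25) + (-3.5)·(1.75) + (-0.5)·(1.75) + (0.5)·(-1.25)) / 3 = -15.5/3 = -5.1667
  S[X_2,X_2] = ((-2.25)·(-2.25) + (1.75)·(1.75) + (1.75)·(1.75) + (-1.25)·(-1.25)) / 3 = 12.75/3 = 4.25

S is symmetric (S[j,i] = S[i,j]). Assembling:

S = [[8.3333, -5.1667],
 [-5.1667, 4.25]]


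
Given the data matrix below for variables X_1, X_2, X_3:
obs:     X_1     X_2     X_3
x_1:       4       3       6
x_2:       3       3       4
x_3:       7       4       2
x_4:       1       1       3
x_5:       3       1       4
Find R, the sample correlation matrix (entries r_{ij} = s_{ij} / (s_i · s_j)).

Step 1 — column means:
  mean(X_1) = (4 + 3 + 7 + 1 + 3) / 5 = 18/5 = 3.6
  mean(X_2) = (3 + 3 + 4 + 1 + 1) / 5 = 12/5 = 2.4
  mean(X_3) = (6 + 4 + 2 + 3 + 4) / 5 = 19/5 = 3.8

Step 2 — sample variances and covariances s[i,j] = (1/(n-1)) · Σ_k (x_{k,i} - mean_i) · (x_{k,j} - mean_j), with n-1 = 4:
  s[X_1,X_1] = ((0.4)·(0.4) + (-0.6)·(-0.6) + (3.4)·(3.4) + (-2.6)·(-2.6) + (-0.6)·(-0.6)) / 4 = 19.2/4 = 4.8
  s[X_1,X_2] = ((0.4)·(0.6) + (-0.6)·(0.6) + (3.4)·(1.6) + (-2.6)·(-1.4) + (-0.6)·(-1.4)) / 4 = 9.8/4 = 2.45
  s[X_1,X_3] = ((0.4)·(2.2) + (-0.6)·(0.2) + (3.4)·(-1.8) + (-2.6)·(-0.8) + (-0.6)·(0.2)) / 4 = -3.4/4 = -0.85
  s[X_2,X_2] = ((0.6)·(0.6) + (0.6)·(0.6) + (1.6)·(1.6) + (-1.4)·(-1.4) + (-1.4)·(-1.4)) / 4 = 7.2/4 = 1.8
  s[X_2,X_3] = ((0.6)·(2.2) + (0.6)·(0.2) + (1.6)·(-1.8) + (-1.4)·(-0.8) + (-1.4)·(0.2)) / 4 = -0.6/4 = -0.15
  s[X_3,X_3] = ((2.2)·(2.2) + (0.2)·(0.2) + (-1.8)·(-1.8) + (-0.8)·(-0.8) + (0.2)·(0.2)) / 4 = 8.8/4 = 2.2
  Sample standard deviations s_i = √(s[i,i]):
  s(X_1) = √(4.8) = 2.1909
  s(X_2) = √(1.8) = 1.3416
  s(X_3) = √(2.2) = 1.4832

Step 3 — r_{ij} = s_{ij} / (s_i · s_j):
  r[X_1,X_1] = 1 (diagonal).
  r[X_1,X_2] = 2.45 / (2.1909 · 1.3416) = 2.45 / 2.9394 = 0.8335
  r[X_1,X_3] = -0.85 / (2.1909 · 1.4832) = -0.85 / 3.2496 = -0.2616
  r[X_2,X_2] = 1 (diagonal).
  r[X_2,X_3] = -0.15 / (1.3416 · 1.4832) = -0.15 / 1.99 = -0.0754
  r[X_3,X_3] = 1 (diagonal).

R is symmetric with unit diagonal. Assembling:

R = [[1, 0.8335, -0.2616],
 [0.8335, 1, -0.0754],
 [-0.2616, -0.0754, 1]]


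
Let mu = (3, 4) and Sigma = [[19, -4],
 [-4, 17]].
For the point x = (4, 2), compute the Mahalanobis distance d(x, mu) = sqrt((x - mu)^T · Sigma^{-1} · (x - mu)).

Step 1 — centre the observation: (x - mu) = (1, -2).

Step 2 — invert Sigma. det(Sigma) = 19·17 - (-4)² = 307.
  Sigma^{-1} = (1/det) · [[d, -b], [-b, a]] = [[0.0554, 0.013],
 [0.013, 0.0619]].

Step 3 — form the quadratic (x - mu)^T · Sigma^{-1} · (x - mu):
  Sigma^{-1} · (x - mu) = (0.0293, -0.1107).
  (x - mu)^T · [Sigma^{-1} · (x - mu)] = (1)·(0.0293) + (-2)·(-0.1107) = 0.2508.

Step 4 — take square root: d = √(0.2508) ≈ 0.5008.

d(x, mu) = √(0.2508) ≈ 0.5008


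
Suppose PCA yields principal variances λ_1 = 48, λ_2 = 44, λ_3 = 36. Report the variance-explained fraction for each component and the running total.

Step 1 — total variance = trace(Sigma) = Σ λ_i = 48 + 44 + 36 = 128.

Step 2 — fraction explained by component i = λ_i / Σ λ:
  PC1: 48/128 = 0.375
  PC2: 44/128 = 0.3438
  PC3: 36/128 = 0.2812

Step 3 — cumulative fraction after k components = (λ_1 + ... + λ_k) / Σ λ:
  k = 1: 48/128 = 0.375
  k = 2: (48 + 44)/128 = 92/128 = 0.7188
  k = 3: (48 + 44 + 36)/128 = 128/128 = 1

Summary (fraction, with percent):

explained: PC1 0.375 (37.5%), PC2 0.3438 (34.38%), PC3 0.2812 (28.12%);  cumulative: 0.375, 0.7188, 1


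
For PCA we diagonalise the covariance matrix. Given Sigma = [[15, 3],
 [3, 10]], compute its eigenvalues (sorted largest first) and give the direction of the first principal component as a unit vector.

Step 1 — characteristic polynomial of 2×2 Sigma:
  det(Sigma - λI) = λ² - trace · λ + det = 0.
  trace = 15 + 10 = 25, det = 15·10 - (3)² = 141.
Step 2 — discriminant:
  Δ = trace² - 4·det = 625 - 564 = 61.
Step 3 — eigenvalues:
  λ = (trace ± √Δ)/2 = (25 ± 7.8102)/2,
  λ_1 = 16.4051,  λ_2 = 8.5949.

Step 4 — unit eigenvector for λ_1: solve (Sigma - λ_1 I)v = 0. First row:
  (15 - 16.4051)·v_x + (3)·v_y = 0, i.e. (-1.4051)·v_x + (3)·v_y = 0,
  so v ∝ (b, λ_1 - a) = (3, 1.4051) = u.
  ||u|| = √((3)² + (1.4051)²) = √(10.9744) ≈ 3.3128,
  v_1 = u/||u|| ≈ (0.9056, 0.4242) (||v_1|| = 1).

λ_1 = 16.4051,  λ_2 = 8.5949;  v_1 ≈ (0.9056, 0.4242)


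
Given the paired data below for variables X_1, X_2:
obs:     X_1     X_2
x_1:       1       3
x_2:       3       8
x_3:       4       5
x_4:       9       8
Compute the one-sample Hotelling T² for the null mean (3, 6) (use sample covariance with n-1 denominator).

Step 1 — sample mean vector:
  mean(X_1) = (1 + 3 + 4 + 9) / 4 = 17/4 = 4.25
  mean(X_2) = (3 + 8 + 5 + 8) / 4 = 24/4 = 6
  x̄ = (4.25, 6),  deviation x̄ - mu_0 = (4.25, 6) - (3, 6) = (1.25, 0).

Step 2 — sample covariance matrix, S[i,j] = (1/(n-1)) · Σ_k (x_{k,i} - mean_i) · (x_{k,j} - mean_j), divisor n-1 = 3:
  S[X_1,X_1] = ((-3.25)·(-3.25) + (-1.25)·(-1.25) + (-0.25)·(-0.25) + (4.75)·(4.75)) / 3 = 34.75/3 = 11.5833
  S[X_1,X_2] = ((-3.25)·(-3) + (-1.25)·(2) + (-0.25)·(-1) + (4.75)·(2)) / 3 = 17/3 = 5.6667
  S[X_2,X_2] = ((-3)·(-3) + (2)·(2) + (-1)·(-1) + (2)·(2)) / 3 = 18/3 = 6
  S = [[11.5833, 5.6667],
 [5.6667, 6]].

Step 3 — invert S. det(S) = 11.5833·6 - (5.6667)² = 37.3889.
  S^{-1} = (1/det) · [[d, -b], [-b, a]] = [[0.1605, -0.1516],
 [-0.1516, 0.3098]].

Step 4 — quadratic form (x̄ - mu_0)^T · S^{-1} · (x̄ - mu_0):
  S^{-1} · (x̄ - mu_0) = (0.2006, -0.1895),
  (x̄ - mu_0)^T · [...] = (1.25)·(0.2006) + (0)·(-0.1895) = 0.2507.

Step 5 — scale by n: T² = 4 · 0.2507 = 1.003.

T² ≈ 1.003
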